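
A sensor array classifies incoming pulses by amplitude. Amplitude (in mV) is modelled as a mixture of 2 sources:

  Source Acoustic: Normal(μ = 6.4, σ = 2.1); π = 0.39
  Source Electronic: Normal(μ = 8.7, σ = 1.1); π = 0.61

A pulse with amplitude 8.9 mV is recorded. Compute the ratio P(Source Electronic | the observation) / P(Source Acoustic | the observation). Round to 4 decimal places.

The posterior odds equal the prior odds times the likelihood ratio: (w_i/w_j)·(f_i(x)/f_j(x)).
Component likelihoods at x = 8.9 mV:
  L_Acoustic = (1/(2.1·√(2π)))·exp(−(8.9−6.4)²/(2·2.1²)) = 0.189973·exp(-0.70862) = 0.0935282
  L_Electronic = (1/(1.1·√(2π)))·exp(−(8.9−8.7)²/(2·1.1²)) = 0.362675·exp(-0.01653) = 0.356729
Posterior odds = (w_Electronic·L_Electronic) / (w_Acoustic·L_Acoustic) = (0.61·0.356729) / (0.39·0.0935282) = 0.217605 / 0.036476 ≈ 5.9657

5.9657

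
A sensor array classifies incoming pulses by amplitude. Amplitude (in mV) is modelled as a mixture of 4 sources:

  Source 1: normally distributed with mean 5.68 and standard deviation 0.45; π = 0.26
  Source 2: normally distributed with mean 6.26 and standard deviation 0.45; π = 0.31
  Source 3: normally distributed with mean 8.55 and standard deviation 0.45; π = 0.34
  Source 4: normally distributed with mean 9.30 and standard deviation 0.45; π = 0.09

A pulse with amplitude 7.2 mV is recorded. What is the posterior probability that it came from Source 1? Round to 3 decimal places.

Apply Bayes' rule: the posterior for each component is proportional to its prior times its likelihood at x.
Normal densities:
  f_1 = (1/(0.45·√(2π)))·exp(−(7.2−5.68)²/(2·0.45²)) = 0.886538·exp(-5.70469) = 0.00295244
  f_2 = (1/(0.45·√(2π)))·exp(−(7.2−6.26)²/(2·0.45²)) = 0.886538·exp(-2.18173) = 0.100043
  f_3 = (1/(0.45·√(2π)))·exp(−(7.2−8.55)²/(2·0.45²)) = 0.886538·exp(-4.50000) = 0.00984855
  f_4 = (1/(0.45·√(2π)))·exp(−(7.2−9.30)²/(2·0.45²)) = 0.886538·exp(-10.88889) = 1.65468e-05
Weight by the priors:
  π_1·f_1 = 0.26 × 0.00295244 = 0.000767635
  π_2·f_2 = 0.31 × 0.100043 = 0.0310132
  π_3·f_3 = 0.34 × 0.00984855 = 0.00334851
  π_4·f_4 = 0.09 × 1.65468e-05 = 1.48921e-06
Normaliser: 0.000767635 + 0.0310132 + 0.00334851 + 1.48921e-06 = 0.0351308
P(Source 1 | 7.2 mV) = 0.000767635 / 0.0351308 ≈ 0.022

0.022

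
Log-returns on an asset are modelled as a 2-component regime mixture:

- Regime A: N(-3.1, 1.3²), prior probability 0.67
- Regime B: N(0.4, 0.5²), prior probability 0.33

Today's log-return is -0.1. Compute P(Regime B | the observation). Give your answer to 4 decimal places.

0.9176

P(component k | x) = P(Z=k)·f_k(x) / marginal(x), where marginal(x) = Σ_j P(Z=j)·f_j(x).
Component likelihoods at x = -0.1:
  L_A = 0.0214073
  L_B = 0.483941
Weight by the priors:
  P(Z=A)·L_A = 0.67 × 0.0214073 = 0.0143429
  P(Z=B)·L_B = 0.33 × 0.483941 = 0.159701
Normaliser: 0.0143429 + 0.159701 = 0.174044
P(Regime B | data) ≈ 0.9176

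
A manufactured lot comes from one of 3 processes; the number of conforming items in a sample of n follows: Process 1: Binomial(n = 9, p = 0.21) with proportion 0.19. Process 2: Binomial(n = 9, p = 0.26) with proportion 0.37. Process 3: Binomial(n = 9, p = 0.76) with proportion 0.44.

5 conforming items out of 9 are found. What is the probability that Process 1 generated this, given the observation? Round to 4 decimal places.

Apply Bayes' rule: the posterior for each component is proportional to its prior times its likelihood at x.
Binomial probabilities:
  L_1 = 0.0200436
  L_2 = 0.0448915
  L_3 = 0.105995
Prior × likelihood for each component:
  w_1·L_1 = 0.19 × 0.0200436 = 0.00380828
  w_2·L_2 = 0.37 × 0.0448915 = 0.0166099
  w_3·L_3 = 0.44 × 0.105995 = 0.0466376
Sum: 0.00380828 + 0.0166099 + 0.0466376 = 0.0670557
Responsibility of Process 1: 0.00380828 / 0.0670557 ≈ 0.0568

0.0568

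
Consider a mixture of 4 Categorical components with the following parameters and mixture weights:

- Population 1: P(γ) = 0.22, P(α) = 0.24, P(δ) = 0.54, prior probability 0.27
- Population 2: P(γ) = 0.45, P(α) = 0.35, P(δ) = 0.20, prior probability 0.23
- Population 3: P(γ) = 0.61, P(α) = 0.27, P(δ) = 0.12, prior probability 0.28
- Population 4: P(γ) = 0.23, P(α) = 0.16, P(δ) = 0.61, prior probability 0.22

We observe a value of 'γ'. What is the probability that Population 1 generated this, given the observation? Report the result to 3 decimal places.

0.155

The responsibility of component k is w_k f_k(x) divided by Σ_j w_j f_j(x).
Categorical probabilities:
  f_1 = P(γ | comp) = 0.22
  f_2 = P(γ | comp) = 0.45
  f_3 = P(γ | comp) = 0.61
  f_4 = P(γ | comp) = 0.23
Prior × likelihood for each component:
  w_1·f_1 = 0.27 × 0.22 = 0.0594
  w_2·f_2 = 0.23 × 0.45 = 0.1035
  w_3·f_3 = 0.28 × 0.61 = 0.1708
  w_4·f_4 = 0.22 × 0.23 = 0.0506
Sum: 0.0594 + 0.1035 + 0.1708 + 0.0506 = 0.3843
P(Population 1 | x) = 0.0594 / 0.3843 ≈ 0.155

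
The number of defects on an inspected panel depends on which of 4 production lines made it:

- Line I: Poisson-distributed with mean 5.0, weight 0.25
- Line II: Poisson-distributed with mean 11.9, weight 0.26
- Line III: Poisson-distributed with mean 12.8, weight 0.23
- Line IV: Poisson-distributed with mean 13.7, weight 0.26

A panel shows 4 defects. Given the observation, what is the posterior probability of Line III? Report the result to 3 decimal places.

0.015

By Bayes' theorem, P(k | x) = w_k f_k(x) / Σ_j w_j f_j(x).
Evaluate each component's likelihood at the observed value:
  p_I = e^(−5.0)·5.0^4/4! = 0.175467
  p_II = e^(−11.9)·11.9^4/4! = 0.00567378
  p_III = e^(−12.8)·12.8^4/4! = 0.00308787
  p_IV = e^(−13.7)·13.7^4/4! = 0.00164754
Prior × likelihood for each component:
  w_I·p_I = 0.25 × 0.175467 = 0.0438668
  w_II·p_II = 0.26 × 0.00567378 = 0.00147518
  w_III·p_III = 0.23 × 0.00308787 = 0.000710211
  w_IV·p_IV = 0.26 × 0.00164754 = 0.000428361
Denominator: 0.0438668 + 0.00147518 + 0.000710211 + 0.000428361 = 0.0464806
So the posterior for Line III is 0.000710211 / 0.0464806 ≈ 0.015.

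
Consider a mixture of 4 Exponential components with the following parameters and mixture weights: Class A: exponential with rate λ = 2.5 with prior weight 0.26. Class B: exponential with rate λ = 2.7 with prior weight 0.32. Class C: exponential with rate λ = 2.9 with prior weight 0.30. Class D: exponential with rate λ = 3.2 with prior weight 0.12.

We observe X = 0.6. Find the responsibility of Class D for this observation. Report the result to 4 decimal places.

0.1072

Apply Bayes' rule: the posterior for each component is proportional to its prior times its likelihood at x.
Component likelihoods at x = 0.6:
  L_A = 0.557825
  L_B = 0.534326
  L_C = 0.509009
  L_D = 0.469142
Weight by the priors:
  π_A·L_A = 0.26 × 0.557825 = 0.145035
  π_B·L_B = 0.32 × 0.534326 = 0.170984
  π_C·L_C = 0.30 × 0.509009 = 0.152703
  π_D·L_D = 0.12 × 0.469142 = 0.0562971
Marginal: 0.145035 + 0.170984 + 0.152703 + 0.0562971 = 0.525019
Responsibility of Class D: 0.0562971 / 0.525019 ≈ 0.1072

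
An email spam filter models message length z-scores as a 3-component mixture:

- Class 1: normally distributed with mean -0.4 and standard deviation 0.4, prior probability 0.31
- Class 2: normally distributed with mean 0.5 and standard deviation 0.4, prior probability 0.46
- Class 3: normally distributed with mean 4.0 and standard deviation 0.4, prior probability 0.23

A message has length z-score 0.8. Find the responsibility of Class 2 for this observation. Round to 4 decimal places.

The responsibility of component k is π_k f_k(x) divided by Σ_j π_j f_j(x).
Evaluate each component's likelihood at the observed value:
  p_1 = (1/(0.4·√(2π)))·exp(−(0.8−-0.4)²/(2·0.4²)) = 0.997356·exp(-4.50000) = 0.0110796
  p_2 = (1/(0.4·√(2π)))·exp(−(0.8−0.5)²/(2·0.4²)) = 0.997356·exp(-0.28125) = 0.752844
  p_3 = (1/(0.4·√(2π)))·exp(−(0.8−4.0)²/(2·0.4²)) = 0.997356·exp(-32.00000) = 1.26307e-14
Weight by the priors:
  π_1·p_1 = 0.31 × 0.0110796 = 0.00343468
  π_2·p_2 = 0.46 × 0.752844 = 0.346308
  π_3·p_3 = 0.23 × 1.26307e-14 = 2.90506e-15
Normaliser: 0.00343468 + 0.346308 + 2.90506e-15 = 0.349743
Responsibility of Class 2: 0.346308 / 0.349743 ≈ 0.9902

0.9902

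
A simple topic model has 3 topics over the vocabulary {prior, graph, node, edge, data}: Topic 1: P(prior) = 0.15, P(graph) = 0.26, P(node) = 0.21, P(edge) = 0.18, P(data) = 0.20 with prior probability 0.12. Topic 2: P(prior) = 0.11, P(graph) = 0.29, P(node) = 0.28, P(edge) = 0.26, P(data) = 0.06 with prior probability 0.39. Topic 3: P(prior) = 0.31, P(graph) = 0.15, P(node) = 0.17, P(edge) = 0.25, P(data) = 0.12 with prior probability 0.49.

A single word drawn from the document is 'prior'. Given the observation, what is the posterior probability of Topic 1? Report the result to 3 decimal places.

0.085

The responsibility of component k is P(Z=k) f_k(x) divided by Σ_j P(Z=j) f_j(x).
Categorical probabilities:
  L_1 = P(prior | comp) = 0.15
  L_2 = P(prior | comp) = 0.11
  L_3 = P(prior | comp) = 0.31
Multiply by the mixture weights:
  P(Z=1)·L_1 = 0.12 × 0.15 = 0.018
  P(Z=2)·L_2 = 0.39 × 0.11 = 0.0429
  P(Z=3)·L_3 = 0.49 × 0.31 = 0.1519
Denominator: 0.018 + 0.0429 + 0.1519 = 0.2128
P(Topic 1 | the observation) = 0.018 / 0.2128 ≈ 0.085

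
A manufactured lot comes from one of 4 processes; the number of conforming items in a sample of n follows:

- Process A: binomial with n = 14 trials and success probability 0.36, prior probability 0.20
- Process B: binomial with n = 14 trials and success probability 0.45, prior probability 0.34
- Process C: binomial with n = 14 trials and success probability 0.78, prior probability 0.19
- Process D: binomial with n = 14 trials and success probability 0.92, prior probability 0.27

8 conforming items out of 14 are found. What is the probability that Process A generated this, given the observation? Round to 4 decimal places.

0.1709

Apply Bayes' rule: the posterior for each component is proportional to its prior times its likelihood at x.
Binomial probabilities:
  f_A = C(14,8)·0.36^8·0.64^6 = 3003·0.000282111·0.0687195 = 0.0582177
  f_B = C(14,8)·0.45^8·0.55^6 = 3003·0.00168151·0.0276806 = 0.139776
  f_C = C(14,8)·0.78^8·0.22^6 = 3003·0.137011·0.00011338 = 0.0466496
  f_D = C(14,8)·0.92^8·0.08^6 = 3003·0.513219·2.62144e-07 = 0.000404015
Multiply by the mixture weights:
  π_A·f_A = 0.20 × 0.0582177 = 0.0116435
  π_B·f_B = 0.34 × 0.139776 = 0.0475237
  π_C·f_C = 0.19 × 0.0466496 = 0.00886343
  π_D·f_D = 0.27 × 0.000404015 = 0.000109084
Denominator: 0.0116435 + 0.0475237 + 0.00886343 + 0.000109084 = 0.0681398
P(Process A | the observation) = 0.0116435 / 0.0681398 ≈ 0.1709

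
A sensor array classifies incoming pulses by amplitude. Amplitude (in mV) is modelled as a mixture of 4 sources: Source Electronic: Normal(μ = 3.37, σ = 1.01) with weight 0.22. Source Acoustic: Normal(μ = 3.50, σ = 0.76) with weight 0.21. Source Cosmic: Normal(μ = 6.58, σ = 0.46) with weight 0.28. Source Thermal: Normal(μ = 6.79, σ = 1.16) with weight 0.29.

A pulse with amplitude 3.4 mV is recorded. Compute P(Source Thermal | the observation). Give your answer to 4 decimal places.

Apply Bayes' rule: the posterior for each component is proportional to its prior times its likelihood at x.
Component likelihoods at x = 3.4 mV:
  L_Electronic = 0.394818
  L_Acoustic = 0.5204
  L_Cosmic = 3.63621e-11
  L_Thermal = 0.00480735
Multiply by the mixture weights:
  P(Z=Electronic)·L_Electronic = 0.22 × 0.394818 = 0.08686
  P(Z=Acoustic)·L_Acoustic = 0.21 × 0.5204 = 0.109284
  P(Z=Cosmic)·L_Cosmic = 0.28 × 3.63621e-11 = 1.01814e-11
  P(Z=Thermal)·L_Thermal = 0.29 × 0.00480735 = 0.00139413
Denominator: 0.08686 + 0.109284 + 1.01814e-11 + 0.00139413 = 0.197538
P(Source Thermal | the observation) = 0.00139413 / 0.197538 ≈ 0.0071

0.0071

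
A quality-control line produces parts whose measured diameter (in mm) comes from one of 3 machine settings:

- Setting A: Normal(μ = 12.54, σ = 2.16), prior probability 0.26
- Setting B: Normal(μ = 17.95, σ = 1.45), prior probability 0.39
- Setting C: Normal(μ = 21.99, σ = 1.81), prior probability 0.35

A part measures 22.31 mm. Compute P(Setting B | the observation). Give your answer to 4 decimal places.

0.0151

P(component k | x) = w_k·f_k(x) / marginal(x), where marginal(x) = Σ_j w_j·f_j(x).
Normal densities:
  f_A = 6.66606e-06
  f_B = 0.00299379
  f_C = 0.216992
Weight by the priors:
  w_A·f_A = 0.26 × 6.66606e-06 = 1.73318e-06
  w_B·f_B = 0.39 × 0.00299379 = 0.00116758
  w_C·f_C = 0.35 × 0.216992 = 0.0759473
Marginal: 1.73318e-06 + 0.00116758 + 0.0759473 = 0.0771166
So the posterior for Setting B is 0.00116758 / 0.0771166 ≈ 0.0151.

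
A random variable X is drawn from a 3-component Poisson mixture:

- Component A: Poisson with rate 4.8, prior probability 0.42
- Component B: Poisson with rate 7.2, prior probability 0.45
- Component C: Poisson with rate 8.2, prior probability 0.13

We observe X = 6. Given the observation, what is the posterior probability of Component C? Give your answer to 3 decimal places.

Posterior ∝ prior × likelihood, so P(k | x) ∝ π_k f_k(x); normalise over all components.
Poisson probabilities:
  f_A = 0.139798
  f_B = 0.144458
  f_C = 0.115967
Prior × likelihood for each component:
  π_A·f_A = 0.42 × 0.139798 = 0.0587152
  π_B·f_B = 0.45 × 0.144458 = 0.0650062
  π_C·f_C = 0.13 × 0.115967 = 0.0150758
Marginal: 0.0587152 + 0.0650062 + 0.0150758 = 0.138797
Responsibility of Component C: 0.0150758 / 0.138797 ≈ 0.109

0.109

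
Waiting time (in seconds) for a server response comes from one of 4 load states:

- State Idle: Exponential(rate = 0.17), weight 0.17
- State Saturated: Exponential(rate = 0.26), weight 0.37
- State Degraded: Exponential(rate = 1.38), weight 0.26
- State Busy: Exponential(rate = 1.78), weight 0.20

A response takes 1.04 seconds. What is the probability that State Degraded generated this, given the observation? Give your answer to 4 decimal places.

0.3575

Posterior ∝ prior × likelihood, so P(k | x) ∝ π_k f_k(x); normalise over all components.
Evaluate each component's likelihood at the observed value:
  L_Idle = 0.142451
  L_Saturated = 0.198399
  L_Degraded = 0.328533
  L_Busy = 0.279546
Unnormalised posteriors:
  π_Idle·L_Idle = 0.17 × 0.142451 = 0.0242167
  π_Saturated·L_Saturated = 0.37 × 0.198399 = 0.0734077
  π_Degraded·L_Degraded = 0.26 × 0.328533 = 0.0854187
  π_Busy·L_Busy = 0.20 × 0.279546 = 0.0559093
Sum: 0.0242167 + 0.0734077 + 0.0854187 + 0.0559093 = 0.238952
Responsibility of State Degraded: 0.0854187 / 0.238952 ≈ 0.3575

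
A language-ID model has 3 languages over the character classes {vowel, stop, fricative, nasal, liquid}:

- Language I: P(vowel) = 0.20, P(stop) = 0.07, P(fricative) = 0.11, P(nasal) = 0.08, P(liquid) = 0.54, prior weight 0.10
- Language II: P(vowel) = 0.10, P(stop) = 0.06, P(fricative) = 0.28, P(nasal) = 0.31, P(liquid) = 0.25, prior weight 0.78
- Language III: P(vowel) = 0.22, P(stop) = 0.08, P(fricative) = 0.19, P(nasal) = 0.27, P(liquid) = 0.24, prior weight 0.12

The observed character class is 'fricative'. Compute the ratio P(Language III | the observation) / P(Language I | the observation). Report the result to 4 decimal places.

2.0727

Posterior odds = (P(Z=i) f_i(x)) / (P(Z=j) f_j(x)); the normalising sum cancels.
Categorical probabilities:
  f_I = 0.11
  f_II = 0.28
  f_III = 0.19
0.0228 / 0.011 ≈ 2.0727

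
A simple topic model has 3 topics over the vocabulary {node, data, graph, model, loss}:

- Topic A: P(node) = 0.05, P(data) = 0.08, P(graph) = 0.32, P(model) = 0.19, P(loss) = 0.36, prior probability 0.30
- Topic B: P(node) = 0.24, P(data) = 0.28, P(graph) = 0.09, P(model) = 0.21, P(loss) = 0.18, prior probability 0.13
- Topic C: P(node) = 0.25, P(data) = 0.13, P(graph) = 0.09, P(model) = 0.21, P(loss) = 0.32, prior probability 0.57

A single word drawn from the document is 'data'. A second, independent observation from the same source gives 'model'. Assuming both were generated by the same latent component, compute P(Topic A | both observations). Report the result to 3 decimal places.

P(component k | x) = π_k·f_k(x) / marginal(x), where marginal(x) = Σ_j π_j·f_j(x).
Since both observations come from the same component, the likelihood for component k is f_k(x₁)·f_k(x₂).
  p_A = [0.08] × [0.19] = 0.0152
  p_B = [0.28] × [0.21] = 0.0588
  p_C = [0.13] × [0.21] = 0.0273
Multiply by the mixture weights:
  π_A·p_A = 0.30 × 0.0152 = 0.00456
  π_B·p_B = 0.13 × 0.0588 = 0.007644
  π_C·p_C = 0.57 × 0.0273 = 0.015561
Marginal: 0.00456 + 0.007644 + 0.015561 = 0.027765
P(Topic A | x₁, x₂) ≈ 0.164

0.164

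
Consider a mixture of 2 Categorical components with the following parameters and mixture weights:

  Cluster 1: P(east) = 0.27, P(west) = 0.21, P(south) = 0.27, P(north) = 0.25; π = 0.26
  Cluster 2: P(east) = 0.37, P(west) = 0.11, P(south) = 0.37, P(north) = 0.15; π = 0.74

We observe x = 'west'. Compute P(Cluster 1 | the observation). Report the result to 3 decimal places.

0.401

Apply Bayes' rule: the posterior for each component is proportional to its prior times its likelihood at x.
Evaluate each component's likelihood at the observed value:
  p_1 = P(west | comp) = 0.21
  p_2 = P(west | comp) = 0.11
Multiply by the mixture weights:
  π_1·p_1 = 0.26 × 0.21 = 0.0546
  π_2·p_2 = 0.74 × 0.11 = 0.0814
Marginal: 0.0546 + 0.0814 = 0.136
Responsibility of Cluster 1: 0.0546 / 0.136 ≈ 0.401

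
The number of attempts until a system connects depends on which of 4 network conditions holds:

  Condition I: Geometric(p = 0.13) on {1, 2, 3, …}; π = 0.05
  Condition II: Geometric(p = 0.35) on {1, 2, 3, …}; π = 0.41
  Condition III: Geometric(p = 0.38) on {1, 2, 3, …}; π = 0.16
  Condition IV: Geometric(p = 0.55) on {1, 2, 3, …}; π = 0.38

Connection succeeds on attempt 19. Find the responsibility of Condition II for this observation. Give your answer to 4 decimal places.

0.1021

By Bayes' theorem, P(k | x) = π_k f_k(x) / Σ_j π_j f_j(x).
Component likelihoods at x = 19:
  f_I = 0.13·(1−0.13)^18 = 0.13·0.0815355 = 0.0105996
  f_II = 0.35·(1−0.35)^18 = 0.35·0.000428983 = 0.000150144
  f_III = 0.38·(1−0.38)^18 = 0.38·0.000183253 = 6.9636e-05
  f_IV = 0.55·(1−0.55)^18 = 0.55·5.72566e-07 = 3.14911e-07
Unnormalised posteriors:
  π_I·f_I = 0.05 × 0.0105996 = 0.000529981
  π_II·f_II = 0.41 × 0.000150144 = 6.15591e-05
  π_III·f_III = 0.16 × 6.9636e-05 = 1.11418e-05
  π_IV·f_IV = 0.38 × 3.14911e-07 = 1.19666e-07
Evidence: 0.000529981 + 6.15591e-05 + 1.11418e-05 + 1.19666e-07 = 0.000602801
P(Condition II | the observation) = 6.15591e-05 / 0.000602801 ≈ 0.1021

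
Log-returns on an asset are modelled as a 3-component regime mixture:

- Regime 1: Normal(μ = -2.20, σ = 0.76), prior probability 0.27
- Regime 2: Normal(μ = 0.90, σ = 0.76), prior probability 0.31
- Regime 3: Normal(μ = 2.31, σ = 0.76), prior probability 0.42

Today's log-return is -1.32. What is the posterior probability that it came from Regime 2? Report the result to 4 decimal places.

By Bayes' theorem, P(k | x) = P(Z=k) f_k(x) / Σ_j P(Z=j) f_j(x).
Normal densities:
  p_1 = 0.268511
  p_2 = 0.00736677
  p_3 = 5.83814e-06
Weight by the priors:
  P(Z=1)·p_1 = 0.27 × 0.268511 = 0.0724981
  P(Z=2)·p_2 = 0.31 × 0.00736677 = 0.0022837
  P(Z=3)·p_3 = 0.42 × 5.83814e-06 = 2.45202e-06
Evidence: 0.0724981 + 0.0022837 + 2.45202e-06 = 0.0747842
Responsibility of Regime 2: 0.0022837 / 0.0747842 ≈ 0.0305

0.0305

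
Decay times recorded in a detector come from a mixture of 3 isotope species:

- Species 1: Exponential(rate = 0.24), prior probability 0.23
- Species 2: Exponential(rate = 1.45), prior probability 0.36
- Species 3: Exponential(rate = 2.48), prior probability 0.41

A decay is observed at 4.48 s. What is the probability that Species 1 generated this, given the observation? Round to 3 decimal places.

0.959

The responsibility of component k is π_k f_k(x) divided by Σ_j π_j f_j(x).
Evaluate each component's likelihood at the observed value:
  L_1 = 0.0818951
  L_2 = 0.00218872
  L_3 = 3.70908e-05
Prior × likelihood for each component:
  π_1·L_1 = 0.23 × 0.0818951 = 0.0188359
  π_2·L_2 = 0.36 × 0.00218872 = 0.000787941
  π_3·L_3 = 0.41 × 3.70908e-05 = 1.52072e-05
Normaliser: 0.0188359 + 0.000787941 + 1.52072e-05 = 0.019639
Responsibility of Species 1: 0.0188359 / 0.019639 ≈ 0.959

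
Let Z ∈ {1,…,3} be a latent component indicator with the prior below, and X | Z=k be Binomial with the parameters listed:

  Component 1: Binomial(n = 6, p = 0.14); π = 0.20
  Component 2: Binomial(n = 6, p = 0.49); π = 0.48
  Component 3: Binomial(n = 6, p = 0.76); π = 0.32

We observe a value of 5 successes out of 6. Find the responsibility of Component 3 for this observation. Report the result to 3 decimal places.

0.738

Posterior ∝ prior × likelihood, so P(k | x) ∝ π_k f_k(x); normalise over all components.
Evaluate each component's likelihood at the observed value:
  p_1 = C(6,5)·0.14^5·0.86^1 = 6·5.37824e-05·0.86 = 0.000277517
  p_2 = C(6,5)·0.49^5·0.51^1 = 6·0.0282475·0.51 = 0.0864374
  p_3 = C(6,5)·0.76^5·0.24^1 = 6·0.253553·0.24 = 0.365116
Unnormalised posteriors:
  π_1·p_1 = 0.20 × 0.000277517 = 5.55034e-05
  π_2·p_2 = 0.48 × 0.0864374 = 0.04149
  π_3·p_3 = 0.32 × 0.365116 = 0.116837
Evidence: 5.55034e-05 + 0.04149 + 0.116837 = 0.158382
P(Component 3 | data) = 0.116837 / 0.158382 ≈ 0.738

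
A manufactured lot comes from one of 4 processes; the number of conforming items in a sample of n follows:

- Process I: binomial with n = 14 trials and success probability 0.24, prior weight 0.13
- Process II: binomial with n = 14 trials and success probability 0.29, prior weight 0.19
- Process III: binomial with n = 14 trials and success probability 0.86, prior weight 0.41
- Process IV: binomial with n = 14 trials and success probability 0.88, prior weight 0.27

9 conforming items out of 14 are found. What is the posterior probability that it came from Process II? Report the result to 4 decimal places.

0.0593

P(component k | x) = π_k·f_k(x) / marginal(x), where marginal(x) = Σ_j π_j·f_j(x).
Binomial probabilities:
  p_I = C(14,9)·0.24^9·0.76^5 = 2002·2.64181e-06·0.253553 = 0.00134101
  p_II = C(14,9)·0.29^9·0.71^5 = 2002·1.45071e-05·0.180423 = 0.00524008
  p_III = C(14,9)·0.86^9·0.14^5 = 2002·0.257327·5.37824e-05 = 0.0277071
  p_IV = C(14,9)·0.88^9·0.12^5 = 2002·0.316478·2.48832e-05 = 0.0157657
Weight by the priors:
  π_I·p_I = 0.13 × 0.00134101 = 0.000174332
  π_II·p_II = 0.19 × 0.00524008 = 0.000995615
  π_III·p_III = 0.41 × 0.0277071 = 0.0113599
  π_IV·p_IV = 0.27 × 0.0157657 = 0.00425675
Normaliser: 0.000174332 + 0.000995615 + 0.0113599 + 0.00425675 = 0.0167866
Responsibility of Process II: 0.000995615 / 0.0167866 ≈ 0.0593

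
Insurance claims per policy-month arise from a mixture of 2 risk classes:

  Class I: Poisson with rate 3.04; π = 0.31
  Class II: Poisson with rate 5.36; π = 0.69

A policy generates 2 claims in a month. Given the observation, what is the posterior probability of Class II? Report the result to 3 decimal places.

0.405

By Bayes' theorem, P(k | x) = w_k f_k(x) / Σ_j w_j f_j(x).
Evaluate each component's likelihood at the observed value:
  p_I = e^(−3.04)·3.04^2/2! = 0.221035
  p_II = e^(−5.36)·5.36^2/2! = 0.0675276
Prior × likelihood for each component:
  w_I·p_I = 0.31 × 0.221035 = 0.068521
  w_II·p_II = 0.69 × 0.0675276 = 0.046594
Sum: 0.068521 + 0.046594 = 0.115115
So the posterior for Class II is 0.046594 / 0.115115 ≈ 0.405.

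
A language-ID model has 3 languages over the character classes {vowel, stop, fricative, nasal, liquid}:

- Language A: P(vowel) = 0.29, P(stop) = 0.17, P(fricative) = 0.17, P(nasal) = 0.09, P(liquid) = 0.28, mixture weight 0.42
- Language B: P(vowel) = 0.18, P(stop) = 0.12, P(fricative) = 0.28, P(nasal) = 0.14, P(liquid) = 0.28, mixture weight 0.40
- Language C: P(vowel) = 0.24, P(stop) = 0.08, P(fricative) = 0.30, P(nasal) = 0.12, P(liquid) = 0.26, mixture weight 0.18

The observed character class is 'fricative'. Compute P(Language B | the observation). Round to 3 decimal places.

Posterior ∝ prior × likelihood, so P(k | x) ∝ π_k f_k(x); normalise over all components.
Component likelihoods at x = 'fricative':
  f_A = 0.17
  f_B = 0.28
  f_C = 0.3
Weight by the priors:
  π_A·f_A = 0.42 × 0.17 = 0.0714
  π_B·f_B = 0.40 × 0.28 = 0.112
  π_C·f_C = 0.18 × 0.3 = 0.054
Normaliser: 0.0714 + 0.112 + 0.054 = 0.2374
P(Language B | x) = 0.112 / 0.2374 ≈ 0.472

0.472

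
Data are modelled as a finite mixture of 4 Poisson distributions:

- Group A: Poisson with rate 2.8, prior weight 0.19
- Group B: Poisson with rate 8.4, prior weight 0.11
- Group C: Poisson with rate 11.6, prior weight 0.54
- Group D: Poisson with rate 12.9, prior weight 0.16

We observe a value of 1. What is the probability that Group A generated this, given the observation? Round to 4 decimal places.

0.9917

Apply Bayes' rule: the posterior for each component is proportional to its prior times its likelihood at x.
Component likelihoods at x = 1:
  p_A = e^(−2.8)·2.8^1/1! = 0.170268
  p_B = e^(−8.4)·8.4^1/1! = 0.00188889
  p_C = e^(−11.6)·11.6^1/1! = 0.000106327
  p_D = e^(−12.9)·12.9^1/1! = 3.22248e-05
Prior × likelihood for each component:
  π_A·p_A = 0.19 × 0.170268 = 0.032351
  π_B·p_B = 0.11 × 0.00188889 = 0.000207777
  π_C·p_C = 0.54 × 0.000106327 = 5.74164e-05
  π_D·p_D = 0.16 × 3.22248e-05 = 5.15598e-06
Sum: 0.032351 + 0.000207777 + 5.74164e-05 + 5.15598e-06 = 0.0326213
Responsibility of Group A: 0.032351 / 0.0326213 ≈ 0.9917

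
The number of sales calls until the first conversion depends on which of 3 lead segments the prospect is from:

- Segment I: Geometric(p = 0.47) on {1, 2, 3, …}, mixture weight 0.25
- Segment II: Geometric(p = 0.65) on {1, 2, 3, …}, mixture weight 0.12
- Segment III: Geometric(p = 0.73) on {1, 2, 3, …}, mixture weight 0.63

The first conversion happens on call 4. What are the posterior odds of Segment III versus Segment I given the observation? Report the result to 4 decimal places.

0.5175

Only the two components matter; the odds are (π_i f_i(x)) / (π_j f_j(x)).
Evaluate each component's likelihood at the observed value:
  p_I = 0.0699722
  p_II = 0.0278687
  p_III = 0.0143686
0.00905221 / 0.017493 ≈ 0.5175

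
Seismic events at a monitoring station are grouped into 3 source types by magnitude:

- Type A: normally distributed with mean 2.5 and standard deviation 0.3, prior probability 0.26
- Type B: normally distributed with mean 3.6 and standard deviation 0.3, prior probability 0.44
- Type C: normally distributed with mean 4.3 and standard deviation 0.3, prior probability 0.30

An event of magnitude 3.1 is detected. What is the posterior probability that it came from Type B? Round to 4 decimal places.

Apply Bayes' rule: the posterior for each component is proportional to its prior times its likelihood at x.
Normal densities:
  f_A = (1/(0.3·√(2π)))·exp(−(3.1−2.5)²/(2·0.3²)) = 1.329808·exp(-2.00000) = 0.17997
  f_B = (1/(0.3·√(2π)))·exp(−(3.1−3.6)²/(2·0.3²)) = 1.329808·exp(-1.38889) = 0.33159
  f_C = (1/(0.3·√(2π)))·exp(−(3.1−4.3)²/(2·0.3²)) = 1.329808·exp(-8.00000) = 0.000446101
Unnormalised posteriors:
  π_A·f_A = 0.26 × 0.17997 = 0.0467922
  π_B·f_B = 0.44 × 0.33159 = 0.1459
  π_C·f_C = 0.30 × 0.000446101 = 0.00013383
Marginal: 0.0467922 + 0.1459 + 0.00013383 = 0.192826
Responsibility of Type B: 0.1459 / 0.192826 ≈ 0.7566

0.7566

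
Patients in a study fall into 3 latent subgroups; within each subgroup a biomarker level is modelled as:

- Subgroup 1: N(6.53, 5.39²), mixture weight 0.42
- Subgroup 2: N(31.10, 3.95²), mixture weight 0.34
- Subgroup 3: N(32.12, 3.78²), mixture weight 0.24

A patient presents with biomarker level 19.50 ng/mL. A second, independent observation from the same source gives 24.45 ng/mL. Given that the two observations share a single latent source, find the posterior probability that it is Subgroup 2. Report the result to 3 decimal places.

P(component k | x) = π_k·f_k(x) / marginal(x), where marginal(x) = Σ_j π_j·f_j(x).
Since both observations come from the same component, the likelihood for component k is f_k(x₁)·f_k(x₂).
  p_1 = [0.00409232] × [0.000294504] = 1.20521e-06
  p_2 = [0.00135388] × [0.0244821] = 3.31457e-05
  p_3 = [0.000400872] × [0.01347] = 5.39976e-06
Unnormalised posteriors:
  π_1·p_1 = 0.42 × 1.20521e-06 = 5.06187e-07
  π_2·p_2 = 0.34 × 3.31457e-05 = 1.12695e-05
  π_3·p_3 = 0.24 × 5.39976e-06 = 1.29594e-06
Evidence: 5.06187e-07 + 1.12695e-05 + 1.29594e-06 = 1.30717e-05
P(Subgroup 2 | x) ≈ 0.862

0.862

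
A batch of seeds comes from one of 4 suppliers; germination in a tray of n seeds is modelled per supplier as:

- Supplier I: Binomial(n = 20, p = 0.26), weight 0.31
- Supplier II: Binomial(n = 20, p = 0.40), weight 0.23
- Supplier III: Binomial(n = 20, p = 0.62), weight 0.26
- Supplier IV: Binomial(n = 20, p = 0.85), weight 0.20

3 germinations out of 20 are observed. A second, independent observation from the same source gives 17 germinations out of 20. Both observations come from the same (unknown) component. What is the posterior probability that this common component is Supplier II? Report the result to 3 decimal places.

0.556

Apply Bayes' rule: the posterior for each component is proportional to its prior times its likelihood at x.
Since both observations come from the same component, the likelihood for component k is f_k(x₁)·f_k(x₂).
  L_I = [C(20,3)·0.26^3·0.74^17 = 1140·0.017576·0.00598328 = 0.119885] × [5.23778e-08] = 6.2793e-09
  L_II = [C(20,3)·0.40^3·0.60^17 = 1140·0.064·0.000169267 = 0.0123497] × [4.23037e-05] = 5.22438e-07
  L_III = [C(20,3)·0.62^3·0.38^17 = 1140·0.238328·7.18325e-08 = 1.95165e-05] × [0.018489] = 3.60841e-07
  L_IV = [C(20,3)·0.85^3·0.15^17 = 1140·0.614125·9.85261e-15 = 6.89784e-12] × [0.242829] = 1.67499e-12
Multiply by the mixture weights:
  w_I·L_I = 0.31 × 6.2793e-09 = 1.94658e-09
  w_II·L_II = 0.23 × 5.22438e-07 = 1.20161e-07
  w_III·L_III = 0.26 × 3.60841e-07 = 9.38186e-08
  w_IV·L_IV = 0.20 × 1.67499e-12 = 3.34999e-13
Marginal: 1.94658e-09 + 1.20161e-07 + 9.38186e-08 + 3.34999e-13 = 2.15926e-07
P(Supplier II | x₁,x₂) ≈ 0.556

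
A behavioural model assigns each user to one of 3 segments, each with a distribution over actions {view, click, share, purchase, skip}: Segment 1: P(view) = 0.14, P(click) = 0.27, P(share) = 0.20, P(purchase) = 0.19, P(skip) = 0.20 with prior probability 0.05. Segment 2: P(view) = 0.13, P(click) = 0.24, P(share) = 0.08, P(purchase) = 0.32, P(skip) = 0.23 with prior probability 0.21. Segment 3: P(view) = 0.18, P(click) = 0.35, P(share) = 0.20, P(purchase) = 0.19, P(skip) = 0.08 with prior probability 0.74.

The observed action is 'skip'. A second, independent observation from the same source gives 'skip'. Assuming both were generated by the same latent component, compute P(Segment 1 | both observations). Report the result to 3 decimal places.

P(component k | x) = π_k·f_k(x) / marginal(x), where marginal(x) = Σ_j π_j·f_j(x).
Since both observations come from the same component, the likelihood for component k is f_k(x₁)·f_k(x₂).
  f_1 = [P(skip | comp) = 0.20] × [0.2] = 0.04
  f_2 = [P(skip | comp) = 0.23] × [0.23] = 0.0529
  f_3 = [P(skip | comp) = 0.08] × [0.08] = 0.0064
Unnormalised posteriors:
  π_1·f_1 = 0.05 × 0.04 = 0.002
  π_2·f_2 = 0.21 × 0.0529 = 0.011109
  π_3·f_3 = 0.74 × 0.0064 = 0.004736
Normaliser: 0.002 + 0.011109 + 0.004736 = 0.017845
P(Segment 1 | x₁, x₂) = 0.002 / 0.017845 ≈ 0.112

0.112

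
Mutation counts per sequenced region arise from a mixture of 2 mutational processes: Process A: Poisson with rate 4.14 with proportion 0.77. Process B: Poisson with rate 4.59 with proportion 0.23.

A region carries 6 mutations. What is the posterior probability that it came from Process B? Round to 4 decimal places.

0.2613

Apply Bayes' rule: the posterior for each component is proportional to its prior times its likelihood at x.
Component likelihoods at x = 6 mutations:
  f_A = e^(−4.14)·4.14^6/6! = 0.11135
  f_B = e^(−4.59)·4.59^6/6! = 0.131866
Unnormalised posteriors:
  w_A·f_A = 0.77 × 0.11135 = 0.0857395
  w_B·f_B = 0.23 × 0.131866 = 0.0303291
Marginal: 0.0857395 + 0.0303291 = 0.116069
P(Process B | x) = 0.0303291 / 0.116069 ≈ 0.2613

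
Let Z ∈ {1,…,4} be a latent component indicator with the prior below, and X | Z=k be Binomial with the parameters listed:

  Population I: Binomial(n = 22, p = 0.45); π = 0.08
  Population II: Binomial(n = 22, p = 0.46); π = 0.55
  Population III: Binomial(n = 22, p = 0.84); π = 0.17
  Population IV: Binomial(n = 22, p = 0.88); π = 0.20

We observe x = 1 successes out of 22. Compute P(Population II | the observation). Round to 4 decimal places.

0.8270

Apply Bayes' rule: the posterior for each component is proportional to its prior times its likelihood at x.
Binomial probabilities:
  p_I = 3.49343e-05
  p_II = 2.42912e-05
  p_III = 3.57455e-16
  p_IV = 8.90659e-19
Prior × likelihood for each component:
  π_I·p_I = 0.08 × 3.49343e-05 = 2.79474e-06
  π_II·p_II = 0.55 × 2.42912e-05 = 1.33602e-05
  π_III·p_III = 0.17 × 3.57455e-16 = 6.07674e-17
  π_IV·p_IV = 0.20 × 8.90659e-19 = 1.78132e-19
Marginal: 2.79474e-06 + 1.33602e-05 + 6.07674e-17 + 1.78132e-19 = 1.61549e-05
P(Population II | 1 successes out of 22) ≈ 0.8270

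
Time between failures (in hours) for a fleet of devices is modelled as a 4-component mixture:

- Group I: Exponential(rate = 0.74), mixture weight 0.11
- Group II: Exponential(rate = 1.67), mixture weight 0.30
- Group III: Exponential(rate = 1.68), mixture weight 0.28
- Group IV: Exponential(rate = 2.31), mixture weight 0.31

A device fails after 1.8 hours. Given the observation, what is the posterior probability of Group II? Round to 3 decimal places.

0.309

The responsibility of component k is w_k f_k(x) divided by Σ_j w_j f_j(x).
Exponential densities:
  p_I = 0.74·e^(−0.74·1.8) = 0.74·e^(−1.3320) = 0.195322
  p_II = 1.67·e^(−1.67·1.8) = 1.67·e^(−3.0060) = 0.082647
  p_III = 1.68·e^(−1.68·1.8) = 1.68·e^(−3.0240) = 0.0816588
  p_IV = 2.31·e^(−2.31·1.8) = 2.31·e^(−4.1580) = 0.0361256
Unnormalised posteriors:
  w_I·p_I = 0.11 × 0.195322 = 0.0214854
  w_II·p_II = 0.30 × 0.082647 = 0.0247941
  w_III·p_III = 0.28 × 0.0816588 = 0.0228645
  w_IV·p_IV = 0.31 × 0.0361256 = 0.0111989
Evidence: 0.0214854 + 0.0247941 + 0.0228645 + 0.0111989 = 0.0803429
So the posterior for Group II is 0.0247941 / 0.0803429 ≈ 0.309.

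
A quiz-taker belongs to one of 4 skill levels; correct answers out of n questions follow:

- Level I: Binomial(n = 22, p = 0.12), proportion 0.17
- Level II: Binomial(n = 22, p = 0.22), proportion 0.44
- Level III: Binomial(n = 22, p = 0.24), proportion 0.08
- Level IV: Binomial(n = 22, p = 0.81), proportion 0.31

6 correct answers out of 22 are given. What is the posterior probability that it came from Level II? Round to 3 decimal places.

0.786

Posterior ∝ prior × likelihood, so P(k | x) ∝ w_k f_k(x); normalise over all components.
Evaluate each component's likelihood at the observed value:
  f_I = C(22,6)·0.12^6·0.88^16 = 74613·2.98598e-06·0.129337 = 0.0288154
  f_II = C(22,6)·0.22^6·0.78^16 = 74613·0.00011338·0.0187721 = 0.158805
  f_III = C(22,6)·0.24^6·0.76^16 = 74613·0.000191103·0.0123885 = 0.176644
  f_IV = C(22,6)·0.81^6·0.19^16 = 74613·0.28243·2.88441e-12 = 6.0783e-08
Weight by the priors:
  w_I·f_I = 0.17 × 0.0288154 = 0.00489862
  w_II·f_II = 0.44 × 0.158805 = 0.0698742
  w_III·f_III = 0.08 × 0.176644 = 0.0141315
  w_IV·f_IV = 0.31 × 6.0783e-08 = 1.88427e-08
Sum: 0.00489862 + 0.0698742 + 0.0141315 + 1.88427e-08 = 0.0889044
P(Level II | the observation) = 0.0698742 / 0.0889044 ≈ 0.786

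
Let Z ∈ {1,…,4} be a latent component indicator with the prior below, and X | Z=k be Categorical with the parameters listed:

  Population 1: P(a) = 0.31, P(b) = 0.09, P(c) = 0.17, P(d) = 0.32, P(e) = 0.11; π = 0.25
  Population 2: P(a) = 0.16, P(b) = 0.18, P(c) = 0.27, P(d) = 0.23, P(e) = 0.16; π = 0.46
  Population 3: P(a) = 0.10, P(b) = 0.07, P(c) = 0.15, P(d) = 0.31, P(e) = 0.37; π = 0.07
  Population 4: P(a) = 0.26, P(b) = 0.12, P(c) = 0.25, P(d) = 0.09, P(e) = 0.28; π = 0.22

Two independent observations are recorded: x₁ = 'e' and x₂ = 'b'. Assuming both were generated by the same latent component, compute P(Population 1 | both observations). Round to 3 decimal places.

The responsibility of component k is π_k f_k(x) divided by Σ_j π_j f_j(x).
Since both observations come from the same component, the likelihood for component k is f_k(x₁)·f_k(x₂).
  p_1 = [P(e | comp) = 0.11] × [0.09] = 0.0099
  p_2 = [P(e | comp) = 0.16] × [0.18] = 0.0288
  p_3 = [P(e | comp) = 0.37] × [0.07] = 0.0259
  p_4 = [P(e | comp) = 0.28] × [0.12] = 0.0336
Multiply by the mixture weights:
  π_1·p_1 = 0.25 × 0.0099 = 0.002475
  π_2·p_2 = 0.46 × 0.0288 = 0.013248
  π_3·p_3 = 0.07 × 0.0259 = 0.001813
  π_4·p_4 = 0.22 × 0.0336 = 0.007392
Denominator: 0.002475 + 0.013248 + 0.001813 + 0.007392 = 0.024928
P(Population 1 | x₁, x₂) = 0.002475 / 0.024928 ≈ 0.099

0.099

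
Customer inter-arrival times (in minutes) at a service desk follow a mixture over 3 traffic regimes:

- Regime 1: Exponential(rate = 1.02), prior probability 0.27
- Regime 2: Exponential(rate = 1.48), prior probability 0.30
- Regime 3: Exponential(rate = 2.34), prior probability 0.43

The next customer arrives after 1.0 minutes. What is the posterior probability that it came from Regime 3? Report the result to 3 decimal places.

0.326

By Bayes' theorem, P(k | x) = P(Z=k) f_k(x) / Σ_j P(Z=j) f_j(x).
Exponential densities:
  f_1 = 0.367807
  f_2 = 0.336904
  f_3 = 0.225407
Weight by the priors:
  P(Z=1)·f_1 = 0.27 × 0.367807 = 0.0993078
  P(Z=2)·f_2 = 0.30 × 0.336904 = 0.101071
  P(Z=3)·f_3 = 0.43 × 0.225407 = 0.0969249
Sum: 0.0993078 + 0.101071 + 0.0969249 = 0.297304
So the posterior for Regime 3 is 0.0969249 / 0.297304 ≈ 0.326.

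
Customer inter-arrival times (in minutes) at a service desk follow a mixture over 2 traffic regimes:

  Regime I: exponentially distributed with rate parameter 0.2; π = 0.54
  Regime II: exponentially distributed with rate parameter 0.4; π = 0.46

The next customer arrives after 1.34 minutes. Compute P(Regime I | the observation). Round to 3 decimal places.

P(component k | x) = w_k·f_k(x) / marginal(x), where marginal(x) = Σ_j w_j·f_j(x).
Component likelihoods at x = 1.34 minutes:
  L_I = 0.152982
  L_II = 0.234034
Unnormalised posteriors:
  w_I·L_I = 0.54 × 0.152982 = 0.08261
  w_II·L_II = 0.46 × 0.234034 = 0.107655
Denominator: 0.08261 + 0.107655 = 0.190265
Responsibility of Regime I: 0.08261 / 0.190265 ≈ 0.434

0.434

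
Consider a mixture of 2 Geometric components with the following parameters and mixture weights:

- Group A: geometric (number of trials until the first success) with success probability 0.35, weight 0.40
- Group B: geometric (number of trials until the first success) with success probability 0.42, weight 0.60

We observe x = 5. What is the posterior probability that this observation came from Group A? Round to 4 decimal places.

Posterior ∝ prior × likelihood, so P(k | x) ∝ P(Z=k) f_k(x); normalise over all components.
Component likelihoods at x = 5:
  p_A = 0.35·(1−0.35)^4 = 0.35·0.178506 = 0.0624772
  p_B = 0.42·(1−0.42)^4 = 0.42·0.113165 = 0.0475293
Unnormalised posteriors:
  P(Z=A)·p_A = 0.40 × 0.0624772 = 0.0249909
  P(Z=B)·p_B = 0.60 × 0.0475293 = 0.0285176
Marginal: 0.0249909 + 0.0285176 = 0.0535084
So the posterior for Group A is 0.0249909 / 0.0535084 ≈ 0.4670.

0.4670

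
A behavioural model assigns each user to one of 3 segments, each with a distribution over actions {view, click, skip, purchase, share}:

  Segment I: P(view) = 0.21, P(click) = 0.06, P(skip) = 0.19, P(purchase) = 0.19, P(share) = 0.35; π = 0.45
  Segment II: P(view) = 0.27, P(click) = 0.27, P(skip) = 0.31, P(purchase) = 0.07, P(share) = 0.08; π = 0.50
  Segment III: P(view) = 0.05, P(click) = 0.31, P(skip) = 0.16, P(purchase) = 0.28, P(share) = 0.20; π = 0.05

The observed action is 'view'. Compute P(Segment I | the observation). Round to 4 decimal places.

The responsibility of component k is w_k f_k(x) divided by Σ_j w_j f_j(x).
Categorical probabilities:
  p_I = P(view | comp) = 0.21
  p_II = P(view | comp) = 0.27
  p_III = P(view | comp) = 0.05
Multiply by the mixture weights:
  w_I·p_I = 0.45 × 0.21 = 0.0945
  w_II·p_II = 0.50 × 0.27 = 0.135
  w_III·p_III = 0.05 × 0.05 = 0.0025
Normaliser: 0.0945 + 0.135 + 0.0025 = 0.232
So the posterior for Segment I is 0.0945 / 0.232 ≈ 0.4073.

0.4073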